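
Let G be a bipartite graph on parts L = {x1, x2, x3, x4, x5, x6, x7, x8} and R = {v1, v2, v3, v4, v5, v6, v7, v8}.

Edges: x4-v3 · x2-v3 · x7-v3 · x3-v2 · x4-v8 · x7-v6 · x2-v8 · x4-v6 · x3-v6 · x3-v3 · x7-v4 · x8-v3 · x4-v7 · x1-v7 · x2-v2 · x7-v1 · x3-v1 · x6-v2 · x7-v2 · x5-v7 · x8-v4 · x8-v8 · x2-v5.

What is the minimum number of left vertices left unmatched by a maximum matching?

1

For example, pair x1→v7, x2→v8, x3→v1, x4→v6, x6→v2, x7→v3, x8→v4.
The set {x1, x5} has only 1 neighbour ({v7}), so by Hall's theorem at most 7 of the 8 left vertices can be matched.
That matches 7 of the 8, leaving 1 unmatched; no matching can do better.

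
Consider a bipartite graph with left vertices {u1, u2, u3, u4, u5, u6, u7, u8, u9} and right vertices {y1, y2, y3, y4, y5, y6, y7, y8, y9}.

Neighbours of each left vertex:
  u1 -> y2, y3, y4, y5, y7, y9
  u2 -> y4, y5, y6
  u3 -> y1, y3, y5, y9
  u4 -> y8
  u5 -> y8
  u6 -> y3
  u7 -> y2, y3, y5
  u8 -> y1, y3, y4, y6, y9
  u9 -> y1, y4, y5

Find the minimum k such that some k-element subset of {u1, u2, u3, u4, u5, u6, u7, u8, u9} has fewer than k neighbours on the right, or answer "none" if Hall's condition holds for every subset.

Take S = {u4, u5}. Its neighbourhood is {y8}, so |N(S)| = 1 < |S| = 2.
No single vertex violates Hall's condition since each has at least one neighbour, so 2 is the minimum.

2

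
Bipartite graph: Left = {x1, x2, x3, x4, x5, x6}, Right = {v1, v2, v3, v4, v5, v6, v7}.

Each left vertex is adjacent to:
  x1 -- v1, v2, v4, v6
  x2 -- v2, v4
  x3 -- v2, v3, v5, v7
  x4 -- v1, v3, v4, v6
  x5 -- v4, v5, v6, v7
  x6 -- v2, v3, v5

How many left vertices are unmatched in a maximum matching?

One maximum matching: x1–v1, x2–v4, x3–v3, x4–v6, x5–v7, x6–v2.
All 6 left vertices are matched, so no larger matching exists.
That matches 6 of the 6, leaving 0 unmatched; no matching can do better.

0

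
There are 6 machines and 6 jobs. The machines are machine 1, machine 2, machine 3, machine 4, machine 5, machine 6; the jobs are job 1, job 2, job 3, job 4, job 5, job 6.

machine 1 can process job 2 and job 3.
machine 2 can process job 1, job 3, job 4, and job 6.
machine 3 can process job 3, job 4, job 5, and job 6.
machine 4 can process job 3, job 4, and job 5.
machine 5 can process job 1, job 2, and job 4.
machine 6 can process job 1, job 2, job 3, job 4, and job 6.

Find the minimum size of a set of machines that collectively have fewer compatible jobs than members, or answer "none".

none

A matching saturating every machine exists, for instance machine 1→job 2, machine 2→job 3, machine 3→job 6, machine 4→job 5, machine 5→job 4, machine 6→job 1.
By Hall's marriage theorem, this means |N(S)| ≥ |S| for every subset S, so no violating subset exists.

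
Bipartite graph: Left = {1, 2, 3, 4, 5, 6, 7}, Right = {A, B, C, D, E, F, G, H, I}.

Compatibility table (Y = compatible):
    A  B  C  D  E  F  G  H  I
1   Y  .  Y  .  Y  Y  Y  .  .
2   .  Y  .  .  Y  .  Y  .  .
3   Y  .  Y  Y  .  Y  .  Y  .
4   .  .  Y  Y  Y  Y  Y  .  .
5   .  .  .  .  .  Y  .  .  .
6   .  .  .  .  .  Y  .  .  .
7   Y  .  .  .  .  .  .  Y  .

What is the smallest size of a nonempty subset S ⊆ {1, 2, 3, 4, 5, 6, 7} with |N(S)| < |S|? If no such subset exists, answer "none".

2

Take S = {5, 6}. Its neighbourhood is {F}, so |N(S)| = 1 < |S| = 2.
No single vertex violates Hall's condition since each has at least one neighbour, so 2 is the minimum.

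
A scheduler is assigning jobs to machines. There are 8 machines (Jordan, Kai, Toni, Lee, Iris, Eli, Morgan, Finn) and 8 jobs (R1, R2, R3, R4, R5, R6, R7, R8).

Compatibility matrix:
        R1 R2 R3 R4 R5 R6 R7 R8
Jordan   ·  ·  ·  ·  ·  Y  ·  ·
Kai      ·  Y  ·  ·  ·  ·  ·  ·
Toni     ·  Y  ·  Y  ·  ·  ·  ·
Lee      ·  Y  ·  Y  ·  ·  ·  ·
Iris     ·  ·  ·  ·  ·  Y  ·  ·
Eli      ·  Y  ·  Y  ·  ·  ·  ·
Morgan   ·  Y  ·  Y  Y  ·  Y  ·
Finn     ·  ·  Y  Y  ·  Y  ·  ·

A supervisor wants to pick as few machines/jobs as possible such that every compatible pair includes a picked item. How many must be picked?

5

A maximum matching has 5 edges (e.g. Jordan–R6, Kai–R2, Toni–R4, Morgan–R7, Finn–R3).
By König's theorem the minimum vertex cover has the same size. One such cover is {Morgan, Finn, R2, R4, R6}.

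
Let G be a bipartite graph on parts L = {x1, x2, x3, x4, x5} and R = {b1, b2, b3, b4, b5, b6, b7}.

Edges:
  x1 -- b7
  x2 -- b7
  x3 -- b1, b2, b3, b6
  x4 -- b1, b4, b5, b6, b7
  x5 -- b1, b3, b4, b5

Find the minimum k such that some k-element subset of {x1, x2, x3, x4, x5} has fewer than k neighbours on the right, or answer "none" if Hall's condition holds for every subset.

2

Take S = {x1, x2}. Its neighbourhood is {b7}, so |N(S)| = 1 < |S| = 2.
No single vertex violates Hall's condition since each has at least one neighbour, so 2 is the minimum.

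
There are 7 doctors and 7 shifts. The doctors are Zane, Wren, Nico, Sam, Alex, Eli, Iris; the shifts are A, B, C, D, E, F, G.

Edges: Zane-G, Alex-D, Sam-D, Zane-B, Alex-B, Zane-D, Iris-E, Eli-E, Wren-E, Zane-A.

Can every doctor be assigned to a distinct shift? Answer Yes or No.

No

The set {Wren, Nico, Eli, Iris} has only 1 neighbour ({E}), so by Hall's theorem at most 4 of the 7 doctors can be matched.
Hence no matching covers every doctor.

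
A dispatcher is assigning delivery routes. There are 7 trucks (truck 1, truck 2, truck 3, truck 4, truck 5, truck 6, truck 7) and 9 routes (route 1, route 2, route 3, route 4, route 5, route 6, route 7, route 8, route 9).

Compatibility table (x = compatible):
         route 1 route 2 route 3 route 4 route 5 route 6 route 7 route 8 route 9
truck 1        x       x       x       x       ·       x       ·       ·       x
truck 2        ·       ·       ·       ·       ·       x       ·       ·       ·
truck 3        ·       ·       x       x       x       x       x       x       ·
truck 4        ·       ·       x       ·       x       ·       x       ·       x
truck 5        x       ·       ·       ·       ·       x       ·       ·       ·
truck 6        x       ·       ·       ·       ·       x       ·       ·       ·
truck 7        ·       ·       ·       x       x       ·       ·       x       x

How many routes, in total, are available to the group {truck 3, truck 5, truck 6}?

7

The union of neighbours of {truck 3, truck 5, truck 6} is {route 1, route 3, route 4, route 5, route 6, route 7, route 8}, which has 7 elements.
Since |N(S)| = 7 ≥ |S| = 3, Hall's condition holds for this subset.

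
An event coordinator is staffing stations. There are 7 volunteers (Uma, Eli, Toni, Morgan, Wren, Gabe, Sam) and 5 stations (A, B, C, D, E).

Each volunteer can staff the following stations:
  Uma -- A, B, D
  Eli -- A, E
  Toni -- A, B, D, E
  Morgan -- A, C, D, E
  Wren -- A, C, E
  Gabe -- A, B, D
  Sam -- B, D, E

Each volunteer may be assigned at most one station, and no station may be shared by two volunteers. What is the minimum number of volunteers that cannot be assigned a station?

2

A valid assignment of size 5: Uma–D, Eli–A, Toni–B, Morgan–C, Wren–E.
The set {Uma, Eli, Toni, Morgan, Wren, Gabe, Sam} has only 5 neighbours ({A, B, C, D, E}), so by Hall's theorem at most 5 of the 7 volunteers can be matched.
That matches 5 of the 7, leaving 2 unmatched; no matching can do better.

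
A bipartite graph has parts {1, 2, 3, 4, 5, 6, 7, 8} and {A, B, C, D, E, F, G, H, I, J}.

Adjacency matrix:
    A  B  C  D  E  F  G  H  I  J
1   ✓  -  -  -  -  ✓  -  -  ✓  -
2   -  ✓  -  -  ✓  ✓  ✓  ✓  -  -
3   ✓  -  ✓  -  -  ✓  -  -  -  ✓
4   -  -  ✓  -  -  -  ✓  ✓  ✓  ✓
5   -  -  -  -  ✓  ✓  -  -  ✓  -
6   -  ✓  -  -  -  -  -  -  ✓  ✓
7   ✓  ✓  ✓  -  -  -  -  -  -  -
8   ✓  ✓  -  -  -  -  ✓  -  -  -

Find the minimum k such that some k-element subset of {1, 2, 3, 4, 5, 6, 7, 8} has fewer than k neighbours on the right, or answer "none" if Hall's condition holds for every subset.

A matching saturating every left vertex exists, for instance 1→F, 2→G, 3→J, 4→H, 5→E, 6→I, 7→C, 8→B.
By Hall's marriage theorem, this means |N(S)| ≥ |S| for every subset S, so no violating subset exists.

none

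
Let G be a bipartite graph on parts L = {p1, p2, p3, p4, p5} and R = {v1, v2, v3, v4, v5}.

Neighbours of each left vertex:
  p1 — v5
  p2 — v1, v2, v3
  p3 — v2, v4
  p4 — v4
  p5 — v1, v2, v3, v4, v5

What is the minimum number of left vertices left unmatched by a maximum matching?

0

For example, pair p1–v5, p2–v1, p3–v2, p4–v4, p5–v3.
This saturates every left vertex, so 5 is the maximum.
That matches 5 of the 5, leaving 0 unmatched; no matching can do better.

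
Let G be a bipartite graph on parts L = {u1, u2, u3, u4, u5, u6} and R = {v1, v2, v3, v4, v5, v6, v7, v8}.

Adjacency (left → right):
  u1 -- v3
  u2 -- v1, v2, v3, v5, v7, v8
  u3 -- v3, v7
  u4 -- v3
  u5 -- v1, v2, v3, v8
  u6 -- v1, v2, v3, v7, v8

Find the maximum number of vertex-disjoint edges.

For example, pair u1→v3, u2→v8, u3→v7, u5→v1, u6→v2.
The set {u1, u4} has only 1 neighbour ({v3}), so by Hall's theorem at most 5 of the 6 left vertices can be matched.

5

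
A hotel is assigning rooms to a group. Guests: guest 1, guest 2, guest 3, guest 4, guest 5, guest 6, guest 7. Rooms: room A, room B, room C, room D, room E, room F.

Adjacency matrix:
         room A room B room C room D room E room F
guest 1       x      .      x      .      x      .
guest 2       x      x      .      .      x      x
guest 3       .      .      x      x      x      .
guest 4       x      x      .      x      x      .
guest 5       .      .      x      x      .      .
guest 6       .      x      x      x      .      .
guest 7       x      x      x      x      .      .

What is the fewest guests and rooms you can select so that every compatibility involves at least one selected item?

{guest 2, room A, room B, room C, room D, room E} is a vertex cover of size 6: every edge has an endpoint in this set.
No smaller cover exists because guest 1–room A, guest 2–room F, guest 3–room E, guest 4–room B, guest 5–room C, guest 6–room D is a matching of size 6, and a cover must include an endpoint of each of these disjoint edges (König's theorem).

6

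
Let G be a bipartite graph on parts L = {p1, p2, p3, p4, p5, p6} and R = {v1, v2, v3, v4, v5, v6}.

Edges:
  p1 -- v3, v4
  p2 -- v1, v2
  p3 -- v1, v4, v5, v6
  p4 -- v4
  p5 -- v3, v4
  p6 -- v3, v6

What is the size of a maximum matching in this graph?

5

A valid assignment of size 5: p1→v3, p2→v2, p3→v1, p4→v4, p6→v6.
The set {p1, p4, p5} has only 2 neighbours ({v3, v4}), so by Hall's theorem at most 5 of the 6 left vertices can be matched.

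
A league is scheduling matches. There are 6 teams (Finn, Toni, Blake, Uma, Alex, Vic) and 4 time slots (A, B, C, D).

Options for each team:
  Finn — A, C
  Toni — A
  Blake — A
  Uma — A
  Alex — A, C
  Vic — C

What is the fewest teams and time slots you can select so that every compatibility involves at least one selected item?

A maximum matching has 2 edges (e.g. Finn–C, Toni–A).
By König's theorem the minimum vertex cover has the same size. One such cover is {A, C}.

2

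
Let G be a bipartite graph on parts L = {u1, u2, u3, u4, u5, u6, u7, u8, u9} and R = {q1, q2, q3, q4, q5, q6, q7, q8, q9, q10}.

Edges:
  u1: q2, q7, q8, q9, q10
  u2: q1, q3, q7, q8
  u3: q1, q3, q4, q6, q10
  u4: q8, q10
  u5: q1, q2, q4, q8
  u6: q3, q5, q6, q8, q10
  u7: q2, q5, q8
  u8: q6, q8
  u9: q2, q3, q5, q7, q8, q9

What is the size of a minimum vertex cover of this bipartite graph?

9

The 9 edges u1–q7, u2–q8, u3–q4, u4–q10, u5–q2, u6–q3, u7–q5, u8–q6, u9–q9 form a matching, so any vertex cover needs at least 9 vertices (one per matched edge).
Conversely {u1, u2, u3, u4, u5, u6, u7, u8, u9} meets every edge and has exactly 9 vertices, so 9 is optimal.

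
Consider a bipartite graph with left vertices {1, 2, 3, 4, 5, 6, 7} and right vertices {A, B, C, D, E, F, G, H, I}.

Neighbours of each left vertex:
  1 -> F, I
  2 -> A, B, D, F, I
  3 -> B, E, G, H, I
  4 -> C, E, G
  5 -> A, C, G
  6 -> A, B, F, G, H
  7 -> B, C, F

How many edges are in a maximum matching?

7

One maximum matching: 1-F, 2-A, 3-G, 4-E, 5-C, 6-H, 7-B.
This saturates every left vertex, so 7 is the maximum.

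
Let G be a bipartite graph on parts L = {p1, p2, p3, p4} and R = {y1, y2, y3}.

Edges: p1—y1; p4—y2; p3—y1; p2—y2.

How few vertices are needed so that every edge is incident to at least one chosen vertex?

2

A maximum matching has 2 edges (e.g. p1–y1, p2–y2).
By König's theorem the minimum vertex cover has the same size. One such cover is {y1, y2}.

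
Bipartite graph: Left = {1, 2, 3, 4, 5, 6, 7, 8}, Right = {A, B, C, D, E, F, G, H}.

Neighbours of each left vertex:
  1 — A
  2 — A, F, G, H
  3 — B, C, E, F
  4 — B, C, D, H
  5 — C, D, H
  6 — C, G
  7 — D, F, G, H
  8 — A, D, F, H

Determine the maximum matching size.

One maximum matching: 1→A, 2→H, 3→E, 4→B, 5→C, 6→G, 7→D, 8→F.
This saturates every left vertex, so 8 is the maximum.

8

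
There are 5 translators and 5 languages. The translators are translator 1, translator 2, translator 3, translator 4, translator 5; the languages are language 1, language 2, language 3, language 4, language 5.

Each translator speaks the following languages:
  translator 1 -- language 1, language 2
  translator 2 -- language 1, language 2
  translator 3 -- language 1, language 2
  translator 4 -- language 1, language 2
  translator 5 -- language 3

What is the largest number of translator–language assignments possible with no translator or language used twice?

3

One maximum matching: translator 1–language 1, translator 2–language 2, translator 5–language 3.
The set {translator 1, translator 2, translator 3, translator 4} has only 2 neighbours ({language 1, language 2}), so by Hall's theorem at most 3 of the 5 translators can be matched.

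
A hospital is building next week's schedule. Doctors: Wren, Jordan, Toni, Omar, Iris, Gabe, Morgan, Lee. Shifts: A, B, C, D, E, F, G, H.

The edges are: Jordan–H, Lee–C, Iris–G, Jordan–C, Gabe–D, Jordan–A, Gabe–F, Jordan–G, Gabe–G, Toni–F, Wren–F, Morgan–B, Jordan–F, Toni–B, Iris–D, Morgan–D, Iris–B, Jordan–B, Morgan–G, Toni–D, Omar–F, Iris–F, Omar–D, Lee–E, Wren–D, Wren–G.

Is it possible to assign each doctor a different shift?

The set {Wren, Toni, Omar, Iris, Gabe, Morgan} has only 4 neighbours ({B, D, F, G}), so by Hall's theorem at most 6 of the 8 doctors can be matched.
Hence no matching covers every doctor.

No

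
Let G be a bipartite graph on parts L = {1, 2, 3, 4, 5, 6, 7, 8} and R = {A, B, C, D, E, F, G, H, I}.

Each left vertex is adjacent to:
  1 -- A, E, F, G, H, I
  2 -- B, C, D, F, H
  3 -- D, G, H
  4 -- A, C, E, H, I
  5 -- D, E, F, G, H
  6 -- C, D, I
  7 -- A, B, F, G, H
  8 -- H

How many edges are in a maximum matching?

A valid assignment of size 8: 1→G, 2→B, 3→D, 4→E, 5→F, 6→C, 7→A, 8→H.
This saturates every left vertex, so 8 is the maximum.

8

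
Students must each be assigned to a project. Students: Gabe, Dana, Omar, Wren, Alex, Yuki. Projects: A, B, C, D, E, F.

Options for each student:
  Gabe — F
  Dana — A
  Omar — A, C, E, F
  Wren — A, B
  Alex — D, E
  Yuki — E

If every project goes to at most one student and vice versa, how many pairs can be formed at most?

One maximum matching: Gabe→F, Dana→A, Omar→C, Wren→B, Alex→D, Yuki→E.
All 6 students are matched, so no larger matching exists.

6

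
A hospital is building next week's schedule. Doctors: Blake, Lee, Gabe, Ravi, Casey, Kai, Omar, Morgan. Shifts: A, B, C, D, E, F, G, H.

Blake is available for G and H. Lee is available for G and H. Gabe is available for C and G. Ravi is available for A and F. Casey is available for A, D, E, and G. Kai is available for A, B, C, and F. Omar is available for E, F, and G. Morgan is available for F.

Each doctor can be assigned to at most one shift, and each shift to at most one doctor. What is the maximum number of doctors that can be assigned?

For example, pair Blake→H, Lee→G, Gabe→C, Ravi→A, Casey→D, Kai→B, Omar→E, Morgan→F.
This saturates every doctor, so 8 is the maximum.

8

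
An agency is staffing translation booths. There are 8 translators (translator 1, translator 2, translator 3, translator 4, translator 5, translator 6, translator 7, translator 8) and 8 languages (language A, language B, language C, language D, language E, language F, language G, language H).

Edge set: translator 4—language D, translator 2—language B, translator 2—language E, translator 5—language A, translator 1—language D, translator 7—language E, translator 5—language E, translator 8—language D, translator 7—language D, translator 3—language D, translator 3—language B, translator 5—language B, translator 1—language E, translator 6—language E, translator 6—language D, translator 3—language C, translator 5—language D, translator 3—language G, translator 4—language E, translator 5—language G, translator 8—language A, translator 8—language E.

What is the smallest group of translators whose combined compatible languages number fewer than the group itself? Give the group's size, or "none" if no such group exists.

Take S = {translator 1, translator 4, translator 6}. Its neighbourhood is {language D, language E}, so |N(S)| = 2 < |S| = 3.
Every subset of size less than 3 has at least as many neighbours as members, so 3 is the minimum.

3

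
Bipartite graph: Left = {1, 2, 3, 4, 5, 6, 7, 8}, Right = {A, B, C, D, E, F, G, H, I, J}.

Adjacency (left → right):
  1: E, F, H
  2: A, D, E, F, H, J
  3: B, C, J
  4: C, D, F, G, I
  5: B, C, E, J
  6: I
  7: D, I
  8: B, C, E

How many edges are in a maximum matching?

A valid assignment of size 8: 1-H, 2-A, 3-J, 4-G, 5-E, 6-I, 7-D, 8-B.
All 8 left vertices are matched, so no larger matching exists.

8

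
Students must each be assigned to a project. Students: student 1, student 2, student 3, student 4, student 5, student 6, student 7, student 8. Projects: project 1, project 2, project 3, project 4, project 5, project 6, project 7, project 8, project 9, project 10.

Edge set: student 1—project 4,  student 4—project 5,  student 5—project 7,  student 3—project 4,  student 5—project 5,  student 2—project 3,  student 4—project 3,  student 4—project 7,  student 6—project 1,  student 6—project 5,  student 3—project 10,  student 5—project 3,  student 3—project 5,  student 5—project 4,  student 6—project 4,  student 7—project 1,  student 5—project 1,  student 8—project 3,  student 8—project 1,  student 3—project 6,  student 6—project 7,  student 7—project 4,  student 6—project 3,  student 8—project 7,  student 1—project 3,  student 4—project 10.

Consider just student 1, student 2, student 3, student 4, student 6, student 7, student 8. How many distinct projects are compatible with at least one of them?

The union of neighbours of {student 1, student 2, student 3, student 4, student 6, student 7, student 8} is {project 1, project 3, project 4, project 5, project 6, project 7, project 10}, which has 7 elements.
Since |N(S)| = 7 ≥ |S| = 7, Hall's condition holds for this subset.

7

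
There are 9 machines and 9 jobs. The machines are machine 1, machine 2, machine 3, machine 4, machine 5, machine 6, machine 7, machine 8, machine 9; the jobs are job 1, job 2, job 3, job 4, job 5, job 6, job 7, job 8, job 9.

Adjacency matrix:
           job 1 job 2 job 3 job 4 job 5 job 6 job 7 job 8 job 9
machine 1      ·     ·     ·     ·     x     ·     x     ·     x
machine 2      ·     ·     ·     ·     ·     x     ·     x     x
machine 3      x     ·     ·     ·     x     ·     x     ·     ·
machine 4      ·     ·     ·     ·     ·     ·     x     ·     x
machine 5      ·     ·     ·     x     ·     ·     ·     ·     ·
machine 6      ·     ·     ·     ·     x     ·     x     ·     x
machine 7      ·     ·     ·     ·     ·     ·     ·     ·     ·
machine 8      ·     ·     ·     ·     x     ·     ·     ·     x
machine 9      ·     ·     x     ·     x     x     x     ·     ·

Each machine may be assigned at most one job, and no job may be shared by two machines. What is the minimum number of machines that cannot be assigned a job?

2

A valid assignment of size 7: machine 1→job 5, machine 2→job 6, machine 3→job 1, machine 4→job 7, machine 5→job 4, machine 6→job 9, machine 9→job 3.
The set {machine 1, machine 4, machine 6, machine 7, machine 8} has only 3 neighbours ({job 5, job 7, job 9}), so by Hall's theorem at most 7 of the 9 machines can be matched.
That matches 7 of the 9, leaving 2 unmatched; no matching can do better.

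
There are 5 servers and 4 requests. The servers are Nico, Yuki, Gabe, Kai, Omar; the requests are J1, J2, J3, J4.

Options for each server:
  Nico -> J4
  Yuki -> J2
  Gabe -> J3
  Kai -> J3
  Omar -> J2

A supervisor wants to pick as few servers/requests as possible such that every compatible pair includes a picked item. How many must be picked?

The 3 edges Nico–J4, Yuki–J2, Gabe–J3 form a matching, so any vertex cover needs at least 3 vertices (one per matched edge).
Conversely {Nico, J2, J3} meets every edge and has exactly 3 vertices, so 3 is optimal.

3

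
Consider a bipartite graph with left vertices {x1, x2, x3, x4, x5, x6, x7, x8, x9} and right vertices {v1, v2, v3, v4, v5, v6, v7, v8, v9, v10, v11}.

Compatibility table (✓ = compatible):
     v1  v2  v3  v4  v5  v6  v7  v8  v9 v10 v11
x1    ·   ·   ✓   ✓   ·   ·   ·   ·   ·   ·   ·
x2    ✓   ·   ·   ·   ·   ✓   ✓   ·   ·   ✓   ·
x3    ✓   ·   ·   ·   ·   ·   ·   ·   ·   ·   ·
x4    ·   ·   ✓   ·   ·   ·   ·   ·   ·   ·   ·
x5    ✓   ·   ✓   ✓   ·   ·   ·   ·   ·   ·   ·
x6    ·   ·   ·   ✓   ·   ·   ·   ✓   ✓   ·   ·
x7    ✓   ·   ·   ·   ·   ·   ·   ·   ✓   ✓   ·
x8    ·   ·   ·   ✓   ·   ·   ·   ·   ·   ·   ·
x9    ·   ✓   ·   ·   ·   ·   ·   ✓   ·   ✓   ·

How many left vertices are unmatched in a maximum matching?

2

One maximum matching: x1→v4, x2→v7, x3→v1, x4→v3, x6→v9, x7→v10, x9→v2.
The set {x1, x3, x4, x5, x8} has only 3 neighbours ({v1, v3, v4}), so by Hall's theorem at most 7 of the 9 left vertices can be matched.
That matches 7 of the 9, leaving 2 unmatched; no matching can do better.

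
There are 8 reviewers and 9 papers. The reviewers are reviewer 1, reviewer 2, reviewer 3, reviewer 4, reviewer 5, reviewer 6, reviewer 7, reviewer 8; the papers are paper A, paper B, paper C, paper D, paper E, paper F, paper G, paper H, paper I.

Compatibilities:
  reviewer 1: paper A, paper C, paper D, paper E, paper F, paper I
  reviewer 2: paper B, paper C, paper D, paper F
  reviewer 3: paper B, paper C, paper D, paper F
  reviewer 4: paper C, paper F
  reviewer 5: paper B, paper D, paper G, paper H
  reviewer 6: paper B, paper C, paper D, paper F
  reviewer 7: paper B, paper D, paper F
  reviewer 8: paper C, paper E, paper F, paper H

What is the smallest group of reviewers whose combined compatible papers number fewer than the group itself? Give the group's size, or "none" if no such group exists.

5

Take S = {reviewer 2, reviewer 3, reviewer 4, reviewer 6, reviewer 7}. Its neighbourhood is {paper B, paper C, paper D, paper F}, so |N(S)| = 4 < |S| = 5.
Every subset of size less than 5 has at least as many neighbours as members, so 5 is the minimum.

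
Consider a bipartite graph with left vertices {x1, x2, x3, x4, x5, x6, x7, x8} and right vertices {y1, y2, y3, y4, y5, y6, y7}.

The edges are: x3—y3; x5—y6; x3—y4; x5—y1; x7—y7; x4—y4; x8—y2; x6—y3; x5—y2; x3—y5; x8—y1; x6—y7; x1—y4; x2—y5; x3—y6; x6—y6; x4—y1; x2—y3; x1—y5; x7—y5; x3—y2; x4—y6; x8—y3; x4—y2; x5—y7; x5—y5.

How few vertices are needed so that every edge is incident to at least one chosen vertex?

The 7 edges x1–y4, x2–y5, x3–y2, x4–y1, x5–y6, x6–y3, x7–y7 form a matching, so any vertex cover needs at least 7 vertices (one per matched edge).
Conversely {y1, y2, y3, y4, y5, y6, y7} meets every edge and has exactly 7 vertices, so 7 is optimal.

7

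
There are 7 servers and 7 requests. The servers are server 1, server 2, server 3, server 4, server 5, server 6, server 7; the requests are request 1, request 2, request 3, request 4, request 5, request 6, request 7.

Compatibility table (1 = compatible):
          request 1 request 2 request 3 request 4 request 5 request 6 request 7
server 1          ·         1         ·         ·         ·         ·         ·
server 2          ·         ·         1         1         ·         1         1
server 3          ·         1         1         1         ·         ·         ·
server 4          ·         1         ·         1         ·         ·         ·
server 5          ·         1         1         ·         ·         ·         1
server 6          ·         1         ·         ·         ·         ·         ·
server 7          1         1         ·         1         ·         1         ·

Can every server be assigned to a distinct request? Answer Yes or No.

No

The set {server 1, server 6} has only 1 neighbour ({request 2}), so by Hall's theorem at most 6 of the 7 servers can be matched.
Hence no matching covers every server.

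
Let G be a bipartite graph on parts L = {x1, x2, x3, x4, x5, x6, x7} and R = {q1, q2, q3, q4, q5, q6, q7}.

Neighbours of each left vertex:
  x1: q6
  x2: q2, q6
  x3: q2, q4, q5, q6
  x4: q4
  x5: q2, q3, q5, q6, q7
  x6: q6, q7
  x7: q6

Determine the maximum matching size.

6

For example, pair x1-q6, x2-q2, x3-q5, x4-q4, x5-q3, x6-q7.
The set {x1, x7} has only 1 neighbour ({q6}), so by Hall's theorem at most 6 of the 7 left vertices can be matched.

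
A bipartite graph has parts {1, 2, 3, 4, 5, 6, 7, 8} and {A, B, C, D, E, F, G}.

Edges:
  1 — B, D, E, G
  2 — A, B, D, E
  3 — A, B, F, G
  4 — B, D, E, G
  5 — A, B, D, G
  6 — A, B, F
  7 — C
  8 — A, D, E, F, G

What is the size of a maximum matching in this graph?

A valid assignment of size 7: 1–E, 2–A, 3–F, 4–D, 5–G, 6–B, 7–C.
The set {1, 2, 3, 4, 5, 6, 8} has only 6 neighbours ({A, B, D, E, F, G}), so by Hall's theorem at most 7 of the 8 left vertices can be matched.

7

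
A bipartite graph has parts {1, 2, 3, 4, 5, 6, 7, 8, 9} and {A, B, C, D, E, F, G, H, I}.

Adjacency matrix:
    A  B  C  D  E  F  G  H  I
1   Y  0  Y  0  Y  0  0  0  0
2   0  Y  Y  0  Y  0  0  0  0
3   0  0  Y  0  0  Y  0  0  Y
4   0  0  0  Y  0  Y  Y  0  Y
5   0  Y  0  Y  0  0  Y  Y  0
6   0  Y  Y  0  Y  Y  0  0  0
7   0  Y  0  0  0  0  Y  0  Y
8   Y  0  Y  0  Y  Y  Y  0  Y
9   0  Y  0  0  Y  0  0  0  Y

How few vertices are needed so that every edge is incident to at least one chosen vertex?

9

A maximum matching has 9 edges (e.g. 1–A, 2–C, 3–F, 4–D, 5–H, 6–E, 7–I, 8–G, 9–B).
By König's theorem the minimum vertex cover has the same size. One such cover is {1, 2, 3, 4, 5, 6, 7, 8, 9}.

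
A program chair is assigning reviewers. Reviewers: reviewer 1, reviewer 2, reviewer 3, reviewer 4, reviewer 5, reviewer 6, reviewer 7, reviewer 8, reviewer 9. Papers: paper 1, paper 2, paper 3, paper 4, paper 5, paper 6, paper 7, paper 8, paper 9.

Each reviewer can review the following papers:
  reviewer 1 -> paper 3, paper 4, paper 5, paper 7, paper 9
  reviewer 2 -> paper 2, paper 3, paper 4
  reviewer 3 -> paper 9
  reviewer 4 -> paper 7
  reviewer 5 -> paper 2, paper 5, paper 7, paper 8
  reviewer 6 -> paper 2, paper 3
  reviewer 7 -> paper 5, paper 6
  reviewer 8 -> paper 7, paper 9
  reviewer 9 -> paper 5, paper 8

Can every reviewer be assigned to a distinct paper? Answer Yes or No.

No

The set {reviewer 3, reviewer 4, reviewer 8} has only 2 neighbours ({paper 7, paper 9}), so by Hall's theorem at most 8 of the 9 reviewers can be matched.
Hence no matching covers every reviewer.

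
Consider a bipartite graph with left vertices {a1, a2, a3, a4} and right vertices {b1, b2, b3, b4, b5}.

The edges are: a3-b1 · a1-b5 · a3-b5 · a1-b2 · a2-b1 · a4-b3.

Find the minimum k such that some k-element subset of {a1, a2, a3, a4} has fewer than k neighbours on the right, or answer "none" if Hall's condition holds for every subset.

none

A matching saturating every left vertex exists, for instance a1→b2, a2→b1, a3→b5, a4→b3.
By Hall's marriage theorem, this means |N(S)| ≥ |S| for every subset S, so no violating subset exists.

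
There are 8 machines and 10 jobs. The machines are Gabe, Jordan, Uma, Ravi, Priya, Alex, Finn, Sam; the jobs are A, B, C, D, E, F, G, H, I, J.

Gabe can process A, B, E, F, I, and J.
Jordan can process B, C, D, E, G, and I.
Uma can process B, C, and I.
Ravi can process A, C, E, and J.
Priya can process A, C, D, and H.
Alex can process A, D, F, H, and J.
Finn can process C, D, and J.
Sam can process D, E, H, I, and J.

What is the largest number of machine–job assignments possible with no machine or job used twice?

A valid assignment of size 8: Gabe-A, Jordan-G, Uma-B, Ravi-E, Priya-D, Alex-H, Finn-C, Sam-J.
All 8 machines are matched, so no larger matching exists.

8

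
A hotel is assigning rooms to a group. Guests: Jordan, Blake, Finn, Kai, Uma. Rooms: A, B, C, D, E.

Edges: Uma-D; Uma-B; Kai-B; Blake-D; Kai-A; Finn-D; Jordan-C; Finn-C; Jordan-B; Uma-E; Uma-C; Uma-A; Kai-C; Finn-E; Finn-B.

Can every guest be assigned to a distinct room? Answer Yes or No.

A valid assignment of size 5: Jordan–C, Blake–D, Finn–E, Kai–B, Uma–A.
Every guest is matched, so this is a perfect matching.

Yes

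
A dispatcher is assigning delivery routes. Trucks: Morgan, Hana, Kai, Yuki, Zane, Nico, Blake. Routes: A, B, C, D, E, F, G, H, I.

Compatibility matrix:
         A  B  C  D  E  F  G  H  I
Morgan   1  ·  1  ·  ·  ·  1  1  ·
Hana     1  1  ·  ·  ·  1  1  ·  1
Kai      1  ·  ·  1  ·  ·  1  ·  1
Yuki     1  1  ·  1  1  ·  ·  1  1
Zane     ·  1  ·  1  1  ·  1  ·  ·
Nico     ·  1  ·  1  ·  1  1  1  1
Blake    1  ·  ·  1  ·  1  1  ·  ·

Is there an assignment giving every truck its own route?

Yes

For example, pair Morgan–C, Hana–A, Kai–D, Yuki–E, Zane–B, Nico–G, Blake–F.
All 7 trucks are covered.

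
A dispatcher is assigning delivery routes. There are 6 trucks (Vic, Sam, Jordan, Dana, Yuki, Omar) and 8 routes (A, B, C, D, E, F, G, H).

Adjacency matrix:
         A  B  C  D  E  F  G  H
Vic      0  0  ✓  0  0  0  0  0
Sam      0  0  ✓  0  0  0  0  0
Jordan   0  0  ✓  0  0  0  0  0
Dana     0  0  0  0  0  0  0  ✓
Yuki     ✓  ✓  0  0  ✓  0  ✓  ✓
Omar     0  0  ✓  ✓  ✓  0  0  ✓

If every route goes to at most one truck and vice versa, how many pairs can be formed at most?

A valid assignment of size 4: Vic→C, Dana→H, Yuki→G, Omar→E.
The set {Vic, Sam, Jordan} has only 1 neighbour ({C}), so by Hall's theorem at most 4 of the 6 trucks can be matched.

4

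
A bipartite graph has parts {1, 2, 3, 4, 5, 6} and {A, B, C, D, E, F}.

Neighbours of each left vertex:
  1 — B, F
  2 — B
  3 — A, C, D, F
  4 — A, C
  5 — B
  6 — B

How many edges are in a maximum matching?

4

One maximum matching: 1-F, 2-B, 3-D, 4-C.
The set {2, 5, 6} has only 1 neighbour ({B}), so by Hall's theorem at most 4 of the 6 left vertices can be matched.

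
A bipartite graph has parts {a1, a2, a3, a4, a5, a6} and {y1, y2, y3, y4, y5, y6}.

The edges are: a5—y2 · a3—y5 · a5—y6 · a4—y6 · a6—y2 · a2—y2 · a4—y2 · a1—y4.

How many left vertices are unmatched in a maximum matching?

2

A valid assignment of size 4: a1→y4, a2→y2, a3→y5, a4→y6.
The set {a2, a4, a5, a6} has only 2 neighbours ({y2, y6}), so by Hall's theorem at most 4 of the 6 left vertices can be matched.
That matches 4 of the 6, leaving 2 unmatched; no matching can do better.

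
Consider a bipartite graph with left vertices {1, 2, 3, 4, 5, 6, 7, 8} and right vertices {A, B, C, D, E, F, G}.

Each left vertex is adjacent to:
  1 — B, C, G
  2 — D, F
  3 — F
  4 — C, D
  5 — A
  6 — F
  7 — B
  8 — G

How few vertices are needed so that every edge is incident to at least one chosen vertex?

The 6 edges 1–G, 2–D, 3–F, 4–C, 5–A, 7–B form a matching, so any vertex cover needs at least 6 vertices (one per matched edge).
Conversely {5, B, C, D, F, G} meets every edge and has exactly 6 vertices, so 6 is optimal.

6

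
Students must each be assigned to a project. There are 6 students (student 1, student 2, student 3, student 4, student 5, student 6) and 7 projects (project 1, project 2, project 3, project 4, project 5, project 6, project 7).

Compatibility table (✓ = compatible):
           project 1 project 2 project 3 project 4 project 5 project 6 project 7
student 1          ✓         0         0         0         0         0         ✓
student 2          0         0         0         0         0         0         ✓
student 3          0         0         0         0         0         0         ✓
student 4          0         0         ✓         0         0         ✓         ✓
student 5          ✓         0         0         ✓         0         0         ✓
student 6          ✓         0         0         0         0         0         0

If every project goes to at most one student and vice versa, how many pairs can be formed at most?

One maximum matching: student 1→project 1, student 2→project 7, student 4→project 3, student 5→project 4.
The set {student 1, student 2, student 3, student 6} has only 2 neighbours ({project 1, project 7}), so by Hall's theorem at most 4 of the 6 students can be matched.

4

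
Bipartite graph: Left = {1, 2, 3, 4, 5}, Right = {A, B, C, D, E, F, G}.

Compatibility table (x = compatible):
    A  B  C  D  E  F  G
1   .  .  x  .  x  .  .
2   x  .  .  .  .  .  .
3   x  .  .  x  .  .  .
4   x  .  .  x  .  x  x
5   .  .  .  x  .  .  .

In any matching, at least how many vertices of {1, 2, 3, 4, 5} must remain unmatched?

A valid assignment of size 4: 1-E, 2-A, 3-D, 4-F.
The set {2, 3, 5} has only 2 neighbours ({A, D}), so by Hall's theorem at most 4 of the 5 left vertices can be matched.
That matches 4 of the 5, leaving 1 unmatched; no matching can do better.

1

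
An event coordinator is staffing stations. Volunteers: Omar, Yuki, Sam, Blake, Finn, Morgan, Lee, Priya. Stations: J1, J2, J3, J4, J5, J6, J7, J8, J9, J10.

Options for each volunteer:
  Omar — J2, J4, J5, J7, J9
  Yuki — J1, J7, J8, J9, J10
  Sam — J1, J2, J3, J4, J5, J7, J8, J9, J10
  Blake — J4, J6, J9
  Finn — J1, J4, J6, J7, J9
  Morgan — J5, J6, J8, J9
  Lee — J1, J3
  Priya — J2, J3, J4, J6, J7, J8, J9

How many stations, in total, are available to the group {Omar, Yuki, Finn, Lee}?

The union of neighbours of {Omar, Yuki, Finn, Lee} is {J1, J2, J3, J4, J5, J6, J7, J8, J9, J10}, which has 10 elements.
Since |N(S)| = 10 ≥ |S| = 4, Hall's condition holds for this subset.

10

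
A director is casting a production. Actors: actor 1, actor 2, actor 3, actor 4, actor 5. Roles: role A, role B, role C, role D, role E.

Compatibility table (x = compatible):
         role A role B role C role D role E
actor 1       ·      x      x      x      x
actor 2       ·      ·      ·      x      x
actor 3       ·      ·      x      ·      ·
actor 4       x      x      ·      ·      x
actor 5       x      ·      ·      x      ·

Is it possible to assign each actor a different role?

For example, pair actor 1-role B, actor 2-role E, actor 3-role C, actor 4-role A, actor 5-role D.
Every actor is matched, so this is a perfect matching.

Yes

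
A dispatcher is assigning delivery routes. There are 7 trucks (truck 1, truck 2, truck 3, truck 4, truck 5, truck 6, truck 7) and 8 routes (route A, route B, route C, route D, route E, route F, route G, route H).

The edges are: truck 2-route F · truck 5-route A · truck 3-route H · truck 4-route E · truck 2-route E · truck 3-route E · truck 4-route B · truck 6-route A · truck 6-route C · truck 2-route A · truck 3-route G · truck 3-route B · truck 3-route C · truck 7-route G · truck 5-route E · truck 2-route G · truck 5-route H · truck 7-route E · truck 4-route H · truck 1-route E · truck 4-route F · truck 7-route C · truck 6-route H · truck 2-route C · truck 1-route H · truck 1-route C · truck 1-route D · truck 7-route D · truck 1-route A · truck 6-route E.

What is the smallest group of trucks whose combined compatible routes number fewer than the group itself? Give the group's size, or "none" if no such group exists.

A matching saturating every truck exists, for instance truck 1→route D, truck 2→route C, truck 3→route G, truck 4→route B, truck 5→route A, truck 6→route H, truck 7→route E.
By Hall's marriage theorem, this means |N(S)| ≥ |S| for every subset S, so no violating subset exists.

none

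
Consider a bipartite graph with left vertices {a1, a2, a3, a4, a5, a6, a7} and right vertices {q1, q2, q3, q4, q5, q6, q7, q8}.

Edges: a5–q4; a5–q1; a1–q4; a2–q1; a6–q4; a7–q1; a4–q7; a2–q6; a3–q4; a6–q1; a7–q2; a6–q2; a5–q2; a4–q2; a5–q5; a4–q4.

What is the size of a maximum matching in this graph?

6

One maximum matching: a1→q4, a2→q6, a4→q7, a5→q5, a6→q1, a7→q2.
The set {a1, a3} has only 1 neighbour ({q4}), so by Hall's theorem at most 6 of the 7 left vertices can be matched.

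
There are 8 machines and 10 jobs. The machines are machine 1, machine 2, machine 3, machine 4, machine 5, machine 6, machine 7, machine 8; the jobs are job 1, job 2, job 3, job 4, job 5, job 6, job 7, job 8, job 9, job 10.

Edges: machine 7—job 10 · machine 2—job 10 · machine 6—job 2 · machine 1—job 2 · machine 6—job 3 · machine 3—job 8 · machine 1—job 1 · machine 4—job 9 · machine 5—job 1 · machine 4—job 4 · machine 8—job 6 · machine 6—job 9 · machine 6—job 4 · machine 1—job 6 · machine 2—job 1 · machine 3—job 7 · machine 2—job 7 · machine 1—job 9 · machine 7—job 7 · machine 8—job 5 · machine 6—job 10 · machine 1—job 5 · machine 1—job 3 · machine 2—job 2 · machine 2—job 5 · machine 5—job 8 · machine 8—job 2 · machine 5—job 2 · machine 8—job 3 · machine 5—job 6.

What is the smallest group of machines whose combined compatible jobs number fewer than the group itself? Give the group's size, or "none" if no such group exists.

none

A matching saturating every machine exists, for instance machine 1→job 9, machine 2→job 5, machine 3→job 8, machine 4→job 4, machine 5→job 1, machine 6→job 3, machine 7→job 7, machine 8→job 2.
By Hall's marriage theorem, this means |N(S)| ≥ |S| for every subset S, so no violating subset exists.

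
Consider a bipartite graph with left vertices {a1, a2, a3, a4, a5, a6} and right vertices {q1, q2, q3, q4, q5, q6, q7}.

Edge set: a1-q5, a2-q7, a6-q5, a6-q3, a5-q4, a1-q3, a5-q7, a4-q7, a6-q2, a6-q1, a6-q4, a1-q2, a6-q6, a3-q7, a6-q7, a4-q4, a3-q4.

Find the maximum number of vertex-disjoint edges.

For example, pair a1–q2, a2–q7, a3–q4, a6–q6.
The set {a2, a3, a4, a5} has only 2 neighbours ({q4, q7}), so by Hall's theorem at most 4 of the 6 left vertices can be matched.

4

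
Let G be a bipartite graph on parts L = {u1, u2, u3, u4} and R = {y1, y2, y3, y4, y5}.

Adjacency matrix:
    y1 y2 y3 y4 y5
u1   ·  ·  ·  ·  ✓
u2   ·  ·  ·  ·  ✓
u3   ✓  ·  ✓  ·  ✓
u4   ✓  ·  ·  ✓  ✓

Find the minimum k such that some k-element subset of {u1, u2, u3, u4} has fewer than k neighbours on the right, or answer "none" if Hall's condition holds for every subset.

Take S = {u1, u2}. Its neighbourhood is {y5}, so |N(S)| = 1 < |S| = 2.
No single vertex violates Hall's condition since each has at least one neighbour, so 2 is the minimum.

2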